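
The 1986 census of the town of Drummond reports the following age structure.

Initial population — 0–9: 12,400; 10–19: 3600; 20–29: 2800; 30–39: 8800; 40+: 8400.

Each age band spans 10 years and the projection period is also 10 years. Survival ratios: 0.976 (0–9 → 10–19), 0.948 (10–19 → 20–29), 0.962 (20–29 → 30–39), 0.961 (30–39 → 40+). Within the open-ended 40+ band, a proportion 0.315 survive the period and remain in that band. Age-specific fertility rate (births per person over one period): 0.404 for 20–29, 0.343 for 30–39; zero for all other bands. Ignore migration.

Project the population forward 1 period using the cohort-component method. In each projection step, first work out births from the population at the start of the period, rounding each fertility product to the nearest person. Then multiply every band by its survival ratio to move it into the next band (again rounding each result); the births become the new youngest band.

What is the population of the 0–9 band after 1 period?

After projecting period 1:
Births: 2800 × 0.404 = 1131, 8800 × 0.343 = 3018 — total 4149
10–19: 12400 × 0.976 = 12102
20–29: 3600 × 0.948 = 3413
30–39: 2800 × 0.962 = 2694
40+: 8800 × 0.961 + 8400 × 0.315 = 8457 + 2646 = 11103
End of period: [4149, 12102, 3413, 2694, 11103]

4149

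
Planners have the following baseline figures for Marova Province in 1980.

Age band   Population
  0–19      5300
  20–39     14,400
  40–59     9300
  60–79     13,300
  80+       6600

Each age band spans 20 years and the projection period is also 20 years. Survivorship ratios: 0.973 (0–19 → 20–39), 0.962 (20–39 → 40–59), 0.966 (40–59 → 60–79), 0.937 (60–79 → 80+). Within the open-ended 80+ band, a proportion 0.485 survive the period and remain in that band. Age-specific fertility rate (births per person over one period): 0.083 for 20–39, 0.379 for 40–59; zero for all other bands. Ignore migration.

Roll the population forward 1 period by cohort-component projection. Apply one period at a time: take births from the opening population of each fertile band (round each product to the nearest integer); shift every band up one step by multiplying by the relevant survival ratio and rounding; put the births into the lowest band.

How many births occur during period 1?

4720

— Period 1 —
Births: 14400 * 0.083 = 1195, 9300 * 0.379 = 3525 → total 4720
20–39: 5300 * 0.973 = 5157
40–59: 14400 * 0.962 = 13853
60–79: 9300 * 0.966 = 8984
80+: 13300 * 0.937 + 6600 * 0.485 = 12462 + 3201 = 15663
End of period: [4720, 5157, 13853, 8984, 15663]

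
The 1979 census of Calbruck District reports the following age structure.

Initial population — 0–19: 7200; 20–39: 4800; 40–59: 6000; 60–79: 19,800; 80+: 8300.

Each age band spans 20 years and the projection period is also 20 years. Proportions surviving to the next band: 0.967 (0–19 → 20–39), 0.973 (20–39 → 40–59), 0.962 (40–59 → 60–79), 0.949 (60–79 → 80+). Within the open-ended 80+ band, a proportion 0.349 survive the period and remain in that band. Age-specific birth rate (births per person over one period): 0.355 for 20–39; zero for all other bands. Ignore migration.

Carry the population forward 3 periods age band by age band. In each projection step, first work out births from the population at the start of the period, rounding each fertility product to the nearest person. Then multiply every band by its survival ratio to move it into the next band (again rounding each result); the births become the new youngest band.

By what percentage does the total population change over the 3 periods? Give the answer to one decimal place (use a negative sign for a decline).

Period 1:
Births: 4800 × 0.355 = 1704
20–39: 7200 × 0.967 = 6962
40–59: 4800 × 0.973 = 4670
60–79: 6000 × 0.962 = 5772
80+: 19800 × 0.949 + 8300 × 0.349 = 18790 + 2897 = 21687
→ [1704, 6962, 4670, 5772, 21687]
Period 2:
Births: 6962 × 0.355 = 2472
20–39: 1704 × 0.967 = 1648
40–59: 6962 × 0.973 = 6774
60–79: 4670 × 0.962 = 4493
80+: 5772 × 0.949 + 21687 × 0.349 = 5478 + 7569 = 13047
→ [2472, 1648, 6774, 4493, 13047]
Period 3:
Births: 1648 × 0.355 = 585
20–39: 2472 × 0.967 = 2390
40–59: 1648 × 0.973 = 1604
60–79: 6774 × 0.962 = 6517
80+: 4493 × 0.949 + 13047 × 0.349 = 4264 + 4553 = 8817
→ [585, 2390, 1604, 6517, 8817]
Total: 46100 → 19913; change = -26187; percentage change = -56.8%

-56.8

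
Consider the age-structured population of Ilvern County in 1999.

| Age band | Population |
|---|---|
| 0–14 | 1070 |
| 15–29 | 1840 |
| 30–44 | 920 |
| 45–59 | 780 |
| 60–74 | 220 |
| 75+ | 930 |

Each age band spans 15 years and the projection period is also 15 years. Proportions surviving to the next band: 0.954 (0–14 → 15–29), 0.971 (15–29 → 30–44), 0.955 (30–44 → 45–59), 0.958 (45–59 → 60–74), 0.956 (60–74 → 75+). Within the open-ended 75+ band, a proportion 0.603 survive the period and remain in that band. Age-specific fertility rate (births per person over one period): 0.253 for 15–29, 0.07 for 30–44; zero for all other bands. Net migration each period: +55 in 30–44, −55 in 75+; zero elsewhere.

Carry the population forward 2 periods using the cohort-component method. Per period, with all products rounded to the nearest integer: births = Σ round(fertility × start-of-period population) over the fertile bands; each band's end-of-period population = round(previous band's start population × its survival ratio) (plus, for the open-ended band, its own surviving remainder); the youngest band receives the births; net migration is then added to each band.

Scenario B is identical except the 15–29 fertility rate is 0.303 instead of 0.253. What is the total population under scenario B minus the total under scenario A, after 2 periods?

138

[period 1]
Births: 1840 * 0.253 = 466 ; 920 * 0.07 = 64 → 530
15–29: 1070 * 0.954 = 1021
30–44: 1840 * 0.971 = 1787
45–59: 920 * 0.955 = 879
60–74: 780 * 0.958 = 747
75+: 220 * 0.956 + 930 * 0.603 = 210 + 561 = 771
Net migration: 30–44 + 55 → 1842; 75+ − 55 → 716
→ [530, 1021, 1842, 879, 747, 716]
[period 2]
Births: 1021 * 0.253 = 258 ; 1842 * 0.07 = 129 → 387
15–29: 530 * 0.954 = 506
30–44: 1021 * 0.971 = 991
45–59: 1842 * 0.955 = 1759
60–74: 879 * 0.958 = 842
75+: 747 * 0.956 + 716 * 0.603 = 714 + 432 = 1146
Net migration: 30–44 + 55 → 1046; 75+ − 55 → 1091
→ [387, 506, 1046, 1759, 842, 1091]
Scenario A total after 2 periods: 5631
Scenario B projection —
[period 1]
Births: 1840 * 0.303 = 558 ; 920 * 0.07 = 64 → 622
15–29: 1070 * 0.954 = 1021
30–44: 1840 * 0.971 = 1787
45–59: 920 * 0.955 = 879
60–74: 780 * 0.958 = 747
75+: 220 * 0.956 + 930 * 0.603 = 210 + 561 = 771
Net migration: 30–44 + 55 → 1842; 75+ − 55 → 716
→ [622, 1021, 1842, 879, 747, 716]
[period 2]
Births: 1021 * 0.303 = 309 ; 1842 * 0.07 = 129 → 438
15–29: 622 * 0.954 = 593
30–44: 1021 * 0.971 = 991
45–59: 1842 * 0.955 = 1759
60–74: 879 * 0.958 = 842
75+: 747 * 0.956 + 716 * 0.603 = 714 + 432 = 1146
Net migration: 30–44 + 55 → 1046; 75+ − 55 → 1091
→ [438, 593, 1046, 1759, 842, 1091]
Scenario B total after 2 periods: 5769
Difference B − A = 5769 − 5631 = 138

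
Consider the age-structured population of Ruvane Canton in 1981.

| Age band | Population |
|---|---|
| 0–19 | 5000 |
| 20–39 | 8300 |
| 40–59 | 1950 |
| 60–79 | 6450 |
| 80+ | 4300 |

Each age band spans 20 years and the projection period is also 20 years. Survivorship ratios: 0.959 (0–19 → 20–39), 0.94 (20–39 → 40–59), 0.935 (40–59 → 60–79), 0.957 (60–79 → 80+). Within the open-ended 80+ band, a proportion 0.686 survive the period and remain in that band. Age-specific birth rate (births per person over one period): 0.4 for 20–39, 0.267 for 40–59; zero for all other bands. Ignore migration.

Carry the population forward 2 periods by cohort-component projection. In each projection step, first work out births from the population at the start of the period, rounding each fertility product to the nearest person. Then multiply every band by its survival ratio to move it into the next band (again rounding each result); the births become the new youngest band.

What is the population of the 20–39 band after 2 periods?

3684

Period 1:
Births: 8300 × 0.4 = 3320 ; 1950 × 0.267 = 521 → 3841
20–39: 5000 × 0.959 = 4795
40–59: 8300 × 0.94 = 7802
60–79: 1950 × 0.935 = 1823
80+: 6450 × 0.957 + 4300 × 0.686 = 6173 + 2950 = 9123
→ [3841, 4795, 7802, 1823, 9123]
Period 2:
Births: 4795 × 0.4 = 1918 ; 7802 × 0.267 = 2083 → 4001
20–39: 3841 × 0.959 = 3684
40–59: 4795 × 0.94 = 4507
60–79: 7802 × 0.935 = 7295
80+: 1823 × 0.957 + 9123 × 0.686 = 1745 + 6258 = 8003
→ [4001, 3684, 4507, 7295, 8003]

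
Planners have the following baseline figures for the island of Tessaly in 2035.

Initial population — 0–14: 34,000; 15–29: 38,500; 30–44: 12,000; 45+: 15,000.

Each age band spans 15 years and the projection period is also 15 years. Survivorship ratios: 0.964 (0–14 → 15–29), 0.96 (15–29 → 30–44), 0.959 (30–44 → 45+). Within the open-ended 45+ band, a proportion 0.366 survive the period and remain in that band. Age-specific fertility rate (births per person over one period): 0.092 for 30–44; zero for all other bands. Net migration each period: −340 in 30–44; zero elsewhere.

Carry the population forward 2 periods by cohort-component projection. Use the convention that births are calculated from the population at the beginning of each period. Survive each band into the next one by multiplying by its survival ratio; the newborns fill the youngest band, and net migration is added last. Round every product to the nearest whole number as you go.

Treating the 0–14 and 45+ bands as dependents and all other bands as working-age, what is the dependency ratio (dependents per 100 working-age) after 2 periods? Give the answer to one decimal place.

138.9

(Groups numbered youngest = 1 to oldest = 4.)
Period 1.
Births: 12000 × 0.092 = 1104
Group 2: 34000 × 0.964 = 32776
Group 3: 38500 × 0.96 = 36960
Group 4: 12000 × 0.959 + 15000 × 0.366 = 11508 + 5490 = 16998
Net migration: Group 3 − 340 → 36620
Giving 1104 / 32776 / 36620 / 16998.
Period 2.
Births: 36620 × 0.092 = 3369
Group 2: 1104 × 0.964 = 1064
Group 3: 32776 × 0.96 = 31465
Group 4: 36620 × 0.959 + 16998 × 0.366 = 35119 + 6221 = 41340
Net migration: Group 3 − 340 → 31125
Giving 3369 / 1064 / 31125 / 41340.
Dependents (band 0–14 + band 45+) = 3369 + 41340 = 44709; working-age = 32189; ratio = 44709/32189 × 100 = 138.9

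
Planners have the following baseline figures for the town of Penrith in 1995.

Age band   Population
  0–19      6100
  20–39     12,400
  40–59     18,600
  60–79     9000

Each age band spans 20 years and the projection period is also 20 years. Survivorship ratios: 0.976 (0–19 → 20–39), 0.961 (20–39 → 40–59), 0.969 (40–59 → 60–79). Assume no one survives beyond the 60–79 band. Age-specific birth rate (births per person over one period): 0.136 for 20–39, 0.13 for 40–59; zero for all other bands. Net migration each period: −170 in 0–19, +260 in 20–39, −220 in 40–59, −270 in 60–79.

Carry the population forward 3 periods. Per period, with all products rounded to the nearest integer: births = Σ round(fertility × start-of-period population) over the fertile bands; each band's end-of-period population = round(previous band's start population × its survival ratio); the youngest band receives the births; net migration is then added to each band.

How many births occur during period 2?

2365

After projecting period 1:
Births: 12400 × 0.136 = 1686 ; 18600 × 0.13 = 2418 → total 4104
20–39: 6100 × 0.976 = 5954
40–59: 12400 × 0.961 = 11916
60–79: 18600 × 0.969 = 18023
Net migration: 0–19 − 170 → 3934; 20–39 + 260 → 6214; 40–59 − 220 → 11696; 60–79 − 270 → 17753
End of period: [3934, 6214, 11696, 17753]
After projecting period 2:
Births: 6214 × 0.136 = 845 ; 11696 × 0.13 = 1520 → total 2365
20–39: 3934 × 0.976 = 3840
40–59: 6214 × 0.961 = 5972
60–79: 11696 × 0.969 = 11333
Net migration: 0–19 − 170 → 2195; 20–39 + 260 → 4100; 40–59 − 220 → 5752; 60–79 − 270 → 11063
End of period: [2195, 4100, 5752, 11063]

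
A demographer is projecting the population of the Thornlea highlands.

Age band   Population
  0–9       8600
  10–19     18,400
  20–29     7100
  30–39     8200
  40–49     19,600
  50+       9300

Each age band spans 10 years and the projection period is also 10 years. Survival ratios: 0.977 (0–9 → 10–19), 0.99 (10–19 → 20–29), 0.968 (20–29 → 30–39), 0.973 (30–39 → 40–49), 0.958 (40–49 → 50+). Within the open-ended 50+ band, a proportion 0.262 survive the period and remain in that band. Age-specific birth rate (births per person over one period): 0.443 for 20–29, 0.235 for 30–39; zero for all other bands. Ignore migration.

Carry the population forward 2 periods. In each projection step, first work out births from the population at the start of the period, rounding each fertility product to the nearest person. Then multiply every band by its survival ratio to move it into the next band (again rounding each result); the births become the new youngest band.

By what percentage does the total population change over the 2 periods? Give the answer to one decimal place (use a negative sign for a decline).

After projecting period 1:
Births: 7100 × 0.443 = 3145, 8200 × 0.235 = 1927 — total 5072
10–19: 8600 × 0.977 = 8402
20–29: 18400 × 0.99 = 18216
30–39: 7100 × 0.968 = 6873
40–49: 8200 × 0.973 = 7979
50+: 19600 × 0.958 + 9300 × 0.262 = 18777 + 2437 = 21214
Giving 5072 / 8402 / 18216 / 6873 / 7979 / 21214.
After projecting period 2:
Births: 18216 × 0.443 = 8070, 6873 × 0.235 = 1615 — total 9685
10–19: 5072 × 0.977 = 4955
20–29: 8402 × 0.99 = 8318
30–39: 18216 × 0.968 = 17633
40–49: 6873 × 0.973 = 6687
50+: 7979 × 0.958 + 21214 × 0.262 = 7644 + 5558 = 13202
Giving 9685 / 4955 / 8318 / 17633 / 6687 / 13202.
Total: 71200 → 60480; change = -10720; percentage change = -15.1%

-15.1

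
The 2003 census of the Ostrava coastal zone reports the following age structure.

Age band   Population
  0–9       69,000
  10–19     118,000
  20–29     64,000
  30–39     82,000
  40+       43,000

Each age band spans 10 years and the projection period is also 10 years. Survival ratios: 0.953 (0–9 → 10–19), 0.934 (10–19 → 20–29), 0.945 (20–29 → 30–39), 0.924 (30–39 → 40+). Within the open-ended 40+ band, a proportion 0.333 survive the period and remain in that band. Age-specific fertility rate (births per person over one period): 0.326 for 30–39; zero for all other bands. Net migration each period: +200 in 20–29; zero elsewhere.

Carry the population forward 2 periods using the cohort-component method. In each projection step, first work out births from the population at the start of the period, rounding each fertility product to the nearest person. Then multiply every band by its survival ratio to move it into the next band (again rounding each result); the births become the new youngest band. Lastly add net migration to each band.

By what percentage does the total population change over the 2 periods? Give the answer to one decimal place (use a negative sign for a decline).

(Bands numbered youngest = 1 to oldest = 5.)
Period 1:
Births: 82000 × 0.326 = 26732
Band 2: 69000 × 0.953 = 65757
Band 3: 118000 × 0.934 = 110212
Band 4: 64000 × 0.945 = 60480
Band 5: 82000 × 0.924 + 43000 × 0.333 = 75768 + 14319 = 90087
Net migration: Band 3 + 200 → 110412
Giving 26732 / 65757 / 110412 / 60480 / 90087.
Period 2:
Births: 60480 × 0.326 = 19716
Band 2: 26732 × 0.953 = 25476
Band 3: 65757 × 0.934 = 61417
Band 4: 110412 × 0.945 = 104339
Band 5: 60480 × 0.924 + 90087 × 0.333 = 55884 + 29999 = 85883
Net migration: Band 3 + 200 → 61617
Giving 19716 / 25476 / 61617 / 104339 / 85883.
Total: 376000 → 297031; change = -78969; percentage change = -21.0%

-21.0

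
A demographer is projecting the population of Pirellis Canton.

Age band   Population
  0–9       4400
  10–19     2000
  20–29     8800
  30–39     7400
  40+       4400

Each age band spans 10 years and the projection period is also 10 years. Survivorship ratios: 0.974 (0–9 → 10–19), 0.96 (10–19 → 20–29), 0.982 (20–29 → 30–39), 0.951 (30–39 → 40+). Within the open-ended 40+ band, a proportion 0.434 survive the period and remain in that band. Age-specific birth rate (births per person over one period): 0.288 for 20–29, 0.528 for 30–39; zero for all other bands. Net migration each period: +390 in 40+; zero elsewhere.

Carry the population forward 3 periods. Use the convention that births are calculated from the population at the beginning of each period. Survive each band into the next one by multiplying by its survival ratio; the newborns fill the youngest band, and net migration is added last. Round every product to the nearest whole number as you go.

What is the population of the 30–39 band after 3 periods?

After projecting period 1:
Births: 8800 × 0.288 = 2534  |  7400 × 0.528 = 3907 ⇒ total 6441
10–19: 4400 × 0.974 = 4286
20–29: 2000 × 0.96 = 1920
30–39: 8800 × 0.982 = 8642
40+: 7400 × 0.951 + 4400 × 0.434 = 7037 + 1910 = 8947
Net migration: 40+ + 390 → 9337
→ [6441, 4286, 1920, 8642, 9337]
After projecting period 2:
Births: 1920 × 0.288 = 553  |  8642 × 0.528 = 4563 ⇒ total 5116
10–19: 6441 × 0.974 = 6274
20–29: 4286 × 0.96 = 4115
30–39: 1920 × 0.982 = 1885
40+: 8642 × 0.951 + 9337 × 0.434 = 8219 + 4052 = 12271
Net migration: 40+ + 390 → 12661
→ [5116, 6274, 4115, 1885, 12661]
After projecting period 3:
Births: 4115 × 0.288 = 1185  |  1885 × 0.528 = 995 ⇒ total 2180
10–19: 5116 × 0.974 = 4983
20–29: 6274 × 0.96 = 6023
30–39: 4115 × 0.982 = 4041
40+: 1885 × 0.951 + 12661 × 0.434 = 1793 + 5495 = 7288
Net migration: 40+ + 390 → 7678
→ [2180, 4983, 6023, 4041, 7678]

4041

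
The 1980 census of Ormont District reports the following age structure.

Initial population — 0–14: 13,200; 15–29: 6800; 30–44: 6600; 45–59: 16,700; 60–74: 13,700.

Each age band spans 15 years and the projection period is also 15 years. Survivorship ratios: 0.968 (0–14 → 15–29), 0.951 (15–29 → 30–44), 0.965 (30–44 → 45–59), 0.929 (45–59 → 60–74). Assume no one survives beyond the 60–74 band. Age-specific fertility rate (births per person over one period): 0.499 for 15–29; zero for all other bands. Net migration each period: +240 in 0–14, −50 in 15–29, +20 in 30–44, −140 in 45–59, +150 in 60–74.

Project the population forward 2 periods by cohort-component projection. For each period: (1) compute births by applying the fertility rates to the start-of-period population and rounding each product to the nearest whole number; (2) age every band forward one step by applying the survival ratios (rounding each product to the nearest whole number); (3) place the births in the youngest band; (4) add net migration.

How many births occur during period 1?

(Groups numbered youngest = 1 to oldest = 5.)
[period 1]
Births: 6800 × 0.499 = 3393
Group 2: 13200 × 0.968 = 12778
Group 3: 6800 × 0.951 = 6467
Group 4: 6600 × 0.965 = 6369
Group 5: 16700 × 0.929 = 15514
Net migration: Group 1 + 240 → 3633; Group 2 − 50 → 12728; Group 3 + 20 → 6487; Group 4 − 140 → 6229; Group 5 + 150 → 15664
→ [3633, 12728, 6487, 6229, 15664]

3393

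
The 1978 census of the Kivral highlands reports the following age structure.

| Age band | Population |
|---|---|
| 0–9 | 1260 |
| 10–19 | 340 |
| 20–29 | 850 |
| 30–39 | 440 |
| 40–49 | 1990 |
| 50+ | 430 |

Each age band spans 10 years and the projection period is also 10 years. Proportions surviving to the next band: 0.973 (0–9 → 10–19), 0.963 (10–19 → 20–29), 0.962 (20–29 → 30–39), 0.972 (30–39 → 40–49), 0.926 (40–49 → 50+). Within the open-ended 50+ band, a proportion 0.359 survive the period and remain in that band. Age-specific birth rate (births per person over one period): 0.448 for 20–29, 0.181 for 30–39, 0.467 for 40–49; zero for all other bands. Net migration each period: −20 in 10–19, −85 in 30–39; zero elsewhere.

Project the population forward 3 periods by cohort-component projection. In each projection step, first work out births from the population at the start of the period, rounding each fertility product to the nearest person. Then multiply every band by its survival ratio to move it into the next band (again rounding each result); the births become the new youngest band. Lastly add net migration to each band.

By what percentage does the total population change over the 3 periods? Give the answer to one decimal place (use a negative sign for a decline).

-7.0

Numbering the groups 1..6 from youngest to oldest:
[period 1]
Births: 850 × 0.448 = 381  |  440 × 0.181 = 80  |  1990 × 0.467 = 929 — total 1390
Group 2: 1260 × 0.973 = 1226
Group 3: 340 × 0.963 = 327
Group 4: 850 × 0.962 = 818
Group 5: 440 × 0.972 = 428
Group 6: 1990 × 0.926 + 430 × 0.359 = 1843 + 154 = 1997
Net migration: Group 2 − 20 → 1206; Group 4 − 85 → 733
End of period: [1390, 1206, 327, 733, 428, 1997]
[period 2]
Births: 327 × 0.448 = 146  |  733 × 0.181 = 133  |  428 × 0.467 = 200 — total 479
Group 2: 1390 × 0.973 = 1352
Group 3: 1206 × 0.963 = 1161
Group 4: 327 × 0.962 = 315
Group 5: 733 × 0.972 = 712
Group 6: 428 × 0.926 + 1997 × 0.359 = 396 + 717 = 1113
Net migration: Group 2 − 20 → 1332; Group 4 − 85 → 230
End of period: [479, 1332, 1161, 230, 712, 1113]
[period 3]
Births: 1161 × 0.448 = 520  |  230 × 0.181 = 42  |  712 × 0.467 = 333 — total 895
Group 2: 479 × 0.973 = 466
Group 3: 1332 × 0.963 = 1283
Group 4: 1161 × 0.962 = 1117
Group 5: 230 × 0.972 = 224
Group 6: 712 × 0.926 + 1113 × 0.359 = 659 + 400 = 1059
Net migration: Group 2 − 20 → 446; Group 4 − 85 → 1032
End of period: [895, 446, 1283, 1032, 224, 1059]
Total: 5310 → 4939; change = -371; percentage change = -7.0%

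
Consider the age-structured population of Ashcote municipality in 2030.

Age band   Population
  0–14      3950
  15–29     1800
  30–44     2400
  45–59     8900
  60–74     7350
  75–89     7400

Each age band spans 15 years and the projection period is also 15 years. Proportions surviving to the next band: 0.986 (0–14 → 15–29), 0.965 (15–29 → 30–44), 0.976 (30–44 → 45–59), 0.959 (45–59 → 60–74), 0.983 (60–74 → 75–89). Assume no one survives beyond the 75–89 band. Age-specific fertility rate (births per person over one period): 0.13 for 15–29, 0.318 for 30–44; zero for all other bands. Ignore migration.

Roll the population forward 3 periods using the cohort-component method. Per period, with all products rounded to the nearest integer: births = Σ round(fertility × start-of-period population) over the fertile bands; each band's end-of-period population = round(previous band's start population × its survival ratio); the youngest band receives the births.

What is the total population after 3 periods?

10818

Let band 1 be 0–14 through band 6 = 75–89.
— Period 1 —
Births: 1800 * 0.13 = 234 ; 2400 * 0.318 = 763 → 997
Band 2: 3950 * 0.986 = 3895
Band 3: 1800 * 0.965 = 1737
Band 4: 2400 * 0.976 = 2342
Band 5: 8900 * 0.959 = 8535
Band 6: 7350 * 0.983 = 7225
End of period: [997, 3895, 1737, 2342, 8535, 7225]
— Period 2 —
Births: 3895 * 0.13 = 506 ; 1737 * 0.318 = 552 → 1058
Band 2: 997 * 0.986 = 983
Band 3: 3895 * 0.965 = 3759
Band 4: 1737 * 0.976 = 1695
Band 5: 2342 * 0.959 = 2246
Band 6: 8535 * 0.983 = 8390
End of period: [1058, 983, 3759, 1695, 2246, 8390]
— Period 3 —
Births: 983 * 0.13 = 128 ; 3759 * 0.318 = 1195 → 1323
Band 2: 1058 * 0.986 = 1043
Band 3: 983 * 0.965 = 949
Band 4: 3759 * 0.976 = 3669
Band 5: 1695 * 0.959 = 1626
Band 6: 2246 * 0.983 = 2208
End of period: [1323, 1043, 949, 3669, 1626, 2208]
Total after period 3: 1323 + 1043 + 949 + 3669 + 1626 + 2208 = 10818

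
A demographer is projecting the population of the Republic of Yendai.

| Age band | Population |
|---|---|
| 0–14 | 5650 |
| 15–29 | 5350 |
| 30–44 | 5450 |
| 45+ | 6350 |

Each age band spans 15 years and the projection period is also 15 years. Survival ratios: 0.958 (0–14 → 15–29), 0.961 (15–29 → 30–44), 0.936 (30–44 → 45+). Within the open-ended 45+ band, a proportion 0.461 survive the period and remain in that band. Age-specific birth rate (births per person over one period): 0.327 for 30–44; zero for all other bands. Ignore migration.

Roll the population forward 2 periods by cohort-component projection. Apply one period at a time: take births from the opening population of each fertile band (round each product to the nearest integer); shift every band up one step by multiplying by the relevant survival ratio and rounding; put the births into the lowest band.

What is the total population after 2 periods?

17103

Period 1:
Births: 5450 × 0.327 = 1782
15–29: 5650 × 0.958 = 5413
30–44: 5350 × 0.961 = 5141
45+: 5450 × 0.936 + 6350 × 0.461 = 5101 + 2927 = 8028
Population now: 0–14=1782, 15–29=5413, 30–44=5141, 45+=8028
Period 2:
Births: 5141 × 0.327 = 1681
15–29: 1782 × 0.958 = 1707
30–44: 5413 × 0.961 = 5202
45+: 5141 × 0.936 + 8028 × 0.461 = 4812 + 3701 = 8513
Population now: 0–14=1681, 15–29=1707, 30–44=5202, 45+=8513
Total after period 2: 1681 + 1707 + 5202 + 8513 = 17103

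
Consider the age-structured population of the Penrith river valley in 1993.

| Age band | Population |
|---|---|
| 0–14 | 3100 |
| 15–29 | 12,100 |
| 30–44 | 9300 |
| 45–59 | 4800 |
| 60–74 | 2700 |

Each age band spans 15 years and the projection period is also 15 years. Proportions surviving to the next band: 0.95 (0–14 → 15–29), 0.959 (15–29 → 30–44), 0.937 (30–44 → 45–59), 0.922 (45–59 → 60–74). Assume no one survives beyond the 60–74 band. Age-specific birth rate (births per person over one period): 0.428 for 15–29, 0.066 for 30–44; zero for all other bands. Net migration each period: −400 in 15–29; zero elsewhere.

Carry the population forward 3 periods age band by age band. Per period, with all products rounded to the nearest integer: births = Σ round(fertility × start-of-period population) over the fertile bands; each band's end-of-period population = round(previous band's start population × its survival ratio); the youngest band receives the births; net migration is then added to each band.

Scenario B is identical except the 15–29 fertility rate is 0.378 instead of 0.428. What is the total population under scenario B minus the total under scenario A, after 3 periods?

-1143

Let group 1 be 0–14 through group 5 = 60–74.
[period 1]
Births: 12100 × 0.428 = 5179, 9300 × 0.066 = 614 → 5793
Group 2: 3100 × 0.95 = 2945
Group 3: 12100 × 0.959 = 11604
Group 4: 9300 × 0.937 = 8714
Group 5: 4800 × 0.922 = 4426
Net migration: Group 2 − 400 → 2545
Giving 5793 / 2545 / 11604 / 8714 / 4426.
[period 2]
Births: 2545 × 0.428 = 1089, 11604 × 0.066 = 766 → 1855
Group 2: 5793 × 0.95 = 5503
Group 3: 2545 × 0.959 = 2441
Group 4: 11604 × 0.937 = 10873
Group 5: 8714 × 0.922 = 8034
Net migration: Group 2 − 400 → 5103
Giving 1855 / 5103 / 2441 / 10873 / 8034.
[period 3]
Births: 5103 × 0.428 = 2184, 2441 × 0.066 = 161 → 2345
Group 2: 1855 × 0.95 = 1762
Group 3: 5103 × 0.959 = 4894
Group 4: 2441 × 0.937 = 2287
Group 5: 10873 × 0.922 = 10025
Net migration: Group 2 − 400 → 1362
Giving 2345 / 1362 / 4894 / 2287 / 10025.
Scenario A total after 3 periods: 20913
Scenario B projection —
[period 1]
Births: 12100 × 0.378 = 4574, 9300 × 0.066 = 614 → 5188
Group 2: 3100 × 0.95 = 2945
Group 3: 12100 × 0.959 = 11604
Group 4: 9300 × 0.937 = 8714
Group 5: 4800 × 0.922 = 4426
Net migration: Group 2 − 400 → 2545
Giving 5188 / 2545 / 11604 / 8714 / 4426.
[period 2]
Births: 2545 × 0.378 = 962, 11604 × 0.066 = 766 → 1728
Group 2: 5188 × 0.95 = 4929
Group 3: 2545 × 0.959 = 2441
Group 4: 11604 × 0.937 = 10873
Group 5: 8714 × 0.922 = 8034
Net migration: Group 2 − 400 → 4529
Giving 1728 / 4529 / 2441 / 10873 / 8034.
[period 3]
Births: 4529 × 0.378 = 1712, 2441 × 0.066 = 161 → 1873
Group 2: 1728 × 0.95 = 1642
Group 3: 4529 × 0.959 = 4343
Group 4: 2441 × 0.937 = 2287
Group 5: 10873 × 0.922 = 10025
Net migration: Group 2 − 400 → 1242
Giving 1873 / 1242 / 4343 / 2287 / 10025.
Scenario B total after 3 periods: 19770
Difference B − A = 19770 − 20913 = -1143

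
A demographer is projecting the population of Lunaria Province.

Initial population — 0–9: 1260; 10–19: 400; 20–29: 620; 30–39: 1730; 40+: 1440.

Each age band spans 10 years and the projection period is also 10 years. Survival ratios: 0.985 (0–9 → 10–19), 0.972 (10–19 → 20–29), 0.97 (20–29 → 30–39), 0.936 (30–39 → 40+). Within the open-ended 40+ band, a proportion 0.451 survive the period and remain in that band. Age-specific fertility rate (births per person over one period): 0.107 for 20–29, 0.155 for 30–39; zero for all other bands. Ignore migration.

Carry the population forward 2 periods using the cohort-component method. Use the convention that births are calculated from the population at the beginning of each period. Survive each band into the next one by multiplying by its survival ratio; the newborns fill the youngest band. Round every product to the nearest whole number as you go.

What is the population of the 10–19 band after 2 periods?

329

Period 1.
Births: 620 × 0.107 = 66 ; 1730 × 0.155 = 268 → total 334
10–19: 1260 × 0.985 = 1241
20–29: 400 × 0.972 = 389
30–39: 620 × 0.97 = 601
40+: 1730 × 0.936 + 1440 × 0.451 = 1619 + 649 = 2268
End of period: [334, 1241, 389, 601, 2268]
Period 2.
Births: 389 × 0.107 = 42 ; 601 × 0.155 = 93 → total 135
10–19: 334 × 0.985 = 329
20–29: 1241 × 0.972 = 1206
30–39: 389 × 0.97 = 377
40+: 601 × 0.936 + 2268 × 0.451 = 563 + 1023 = 1586
End of period: [135, 329, 1206, 377, 1586]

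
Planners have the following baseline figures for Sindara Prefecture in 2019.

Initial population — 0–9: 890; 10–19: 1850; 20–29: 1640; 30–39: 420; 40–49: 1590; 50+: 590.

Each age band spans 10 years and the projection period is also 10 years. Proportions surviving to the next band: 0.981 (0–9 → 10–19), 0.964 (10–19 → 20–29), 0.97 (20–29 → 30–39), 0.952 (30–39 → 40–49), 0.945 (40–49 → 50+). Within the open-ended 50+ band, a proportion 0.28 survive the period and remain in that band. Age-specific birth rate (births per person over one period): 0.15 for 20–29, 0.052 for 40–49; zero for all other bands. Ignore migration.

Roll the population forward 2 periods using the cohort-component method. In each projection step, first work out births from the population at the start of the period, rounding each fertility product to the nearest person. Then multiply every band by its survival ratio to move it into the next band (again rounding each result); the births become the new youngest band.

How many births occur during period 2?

Period 1.
Births: 1640 × 0.15 = 246, 1590 × 0.052 = 83 → total 329
10–19: 890 × 0.981 = 873
20–29: 1850 × 0.964 = 1783
30–39: 1640 × 0.97 = 1591
40–49: 420 × 0.952 = 400
50+: 1590 × 0.945 + 590 × 0.28 = 1503 + 165 = 1668
→ [329, 873, 1783, 1591, 400, 1668]
Period 2.
Births: 1783 × 0.15 = 267, 400 × 0.052 = 21 → total 288
10–19: 329 × 0.981 = 323
20–29: 873 × 0.964 = 842
30–39: 1783 × 0.97 = 1730
40–49: 1591 × 0.952 = 1515
50+: 400 × 0.945 + 1668 × 0.28 = 378 + 467 = 845
→ [288, 323, 842, 1730, 1515, 845]

288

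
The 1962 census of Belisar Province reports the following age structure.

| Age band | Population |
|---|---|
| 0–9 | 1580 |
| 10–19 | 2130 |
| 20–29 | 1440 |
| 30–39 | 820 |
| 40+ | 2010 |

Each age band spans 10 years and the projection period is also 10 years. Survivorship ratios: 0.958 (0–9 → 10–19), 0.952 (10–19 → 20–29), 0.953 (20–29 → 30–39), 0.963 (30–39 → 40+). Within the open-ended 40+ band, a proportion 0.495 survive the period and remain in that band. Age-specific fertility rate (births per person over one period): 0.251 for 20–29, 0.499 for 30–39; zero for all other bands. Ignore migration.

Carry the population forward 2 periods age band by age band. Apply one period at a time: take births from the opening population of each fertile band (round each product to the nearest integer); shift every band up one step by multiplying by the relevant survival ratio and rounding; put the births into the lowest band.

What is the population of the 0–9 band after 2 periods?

1194

After projecting period 1:
Births: 1440 × 0.251 = 361 ; 820 × 0.499 = 409 → total 770
10–19: 1580 × 0.958 = 1514
20–29: 2130 × 0.952 = 2028
30–39: 1440 × 0.953 = 1372
40+: 820 × 0.963 + 2010 × 0.495 = 790 + 995 = 1785
Giving 770 / 1514 / 2028 / 1372 / 1785.
After projecting period 2:
Births: 2028 × 0.251 = 509 ; 1372 × 0.499 = 685 → total 1194
10–19: 770 × 0.958 = 738
20–29: 1514 × 0.952 = 1441
30–39: 2028 × 0.953 = 1933
40+: 1372 × 0.963 + 1785 × 0.495 = 1321 + 884 = 2205
Giving 1194 / 738 / 1441 / 1933 / 2205.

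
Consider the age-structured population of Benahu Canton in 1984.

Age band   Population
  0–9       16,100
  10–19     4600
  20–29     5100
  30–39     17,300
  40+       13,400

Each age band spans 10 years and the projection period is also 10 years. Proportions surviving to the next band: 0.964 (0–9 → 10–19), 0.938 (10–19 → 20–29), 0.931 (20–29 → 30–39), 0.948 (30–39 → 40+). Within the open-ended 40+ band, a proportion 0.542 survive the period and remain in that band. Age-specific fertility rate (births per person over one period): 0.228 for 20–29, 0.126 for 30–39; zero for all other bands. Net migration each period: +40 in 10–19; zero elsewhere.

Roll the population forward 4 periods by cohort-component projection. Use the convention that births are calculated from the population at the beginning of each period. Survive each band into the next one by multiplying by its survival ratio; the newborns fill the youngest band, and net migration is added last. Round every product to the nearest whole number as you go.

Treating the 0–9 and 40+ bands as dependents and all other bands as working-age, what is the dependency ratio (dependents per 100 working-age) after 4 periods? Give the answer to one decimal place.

— Period 1 —
Births: 5100 × 0.228 = 1163, 17300 × 0.126 = 2180 → total 3343
10–19: 16100 × 0.964 = 15520
20–29: 4600 × 0.938 = 4315
30–39: 5100 × 0.931 = 4748
40+: 17300 × 0.948 + 13400 × 0.542 = 16400 + 7263 = 23663
Net migration: 10–19 + 40 → 15560
End of period: [3343, 15560, 4315, 4748, 23663]
— Period 2 —
Births: 4315 × 0.228 = 984, 4748 × 0.126 = 598 → total 1582
10–19: 3343 × 0.964 = 3223
20–29: 15560 × 0.938 = 14595
30–39: 4315 × 0.931 = 4017
40+: 4748 × 0.948 + 23663 × 0.542 = 4501 + 12825 = 17326
Net migration: 10–19 + 40 → 3263
End of period: [1582, 3263, 14595, 4017, 17326]
— Period 3 —
Births: 14595 × 0.228 = 3328, 4017 × 0.126 = 506 → total 3834
10–19: 1582 × 0.964 = 1525
20–29: 3263 × 0.938 = 3061
30–39: 14595 × 0.931 = 13588
40+: 4017 × 0.948 + 17326 × 0.542 = 3808 + 9391 = 13199
Net migration: 10–19 + 40 → 1565
End of period: [3834, 1565, 3061, 13588, 13199]
— Period 4 —
Births: 3061 × 0.228 = 698, 13588 × 0.126 = 1712 → total 2410
10–19: 3834 × 0.964 = 3696
20–29: 1565 × 0.938 = 1468
30–39: 3061 × 0.931 = 2850
40+: 13588 × 0.948 + 13199 × 0.542 = 12881 + 7154 = 20035
Net migration: 10–19 + 40 → 3736
End of period: [2410, 3736, 1468, 2850, 20035]
Dependents (band 0–9 + band 40+) = 2410 + 20035 = 22445; working-age = 8054; ratio = 22445/8054 × 100 = 278.7

278.7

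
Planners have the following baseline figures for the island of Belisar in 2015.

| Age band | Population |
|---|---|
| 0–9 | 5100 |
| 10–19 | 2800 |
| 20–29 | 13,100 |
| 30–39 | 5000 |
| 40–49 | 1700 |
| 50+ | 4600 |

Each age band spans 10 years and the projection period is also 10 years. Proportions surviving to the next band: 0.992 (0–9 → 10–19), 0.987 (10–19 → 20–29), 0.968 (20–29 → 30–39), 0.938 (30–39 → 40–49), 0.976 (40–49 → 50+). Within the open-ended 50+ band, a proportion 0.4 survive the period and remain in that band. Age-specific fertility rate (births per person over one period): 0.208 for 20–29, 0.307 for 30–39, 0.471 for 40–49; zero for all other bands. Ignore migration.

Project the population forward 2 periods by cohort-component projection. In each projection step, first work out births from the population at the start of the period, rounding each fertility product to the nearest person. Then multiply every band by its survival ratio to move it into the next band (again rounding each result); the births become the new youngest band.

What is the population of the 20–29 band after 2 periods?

Period 1.
Births: 13100 × 0.208 = 2725, 5000 × 0.307 = 1535, 1700 × 0.471 = 801 — total 5061
10–19: 5100 × 0.992 = 5059
20–29: 2800 × 0.987 = 2764
30–39: 13100 × 0.968 = 12681
40–49: 5000 × 0.938 = 4690
50+: 1700 × 0.976 + 4600 × 0.4 = 1659 + 1840 = 3499
→ [5061, 5059, 2764, 12681, 4690, 3499]
Period 2.
Births: 2764 × 0.208 = 575, 12681 × 0.307 = 3893, 4690 × 0.471 = 2209 — total 6677
10–19: 5061 × 0.992 = 5021
20–29: 5059 × 0.987 = 4993
30–39: 2764 × 0.968 = 2676
40–49: 12681 × 0.938 = 11895
50+: 4690 × 0.976 + 3499 × 0.4 = 4577 + 1400 = 5977
→ [6677, 5021, 4993, 2676, 11895, 5977]

4993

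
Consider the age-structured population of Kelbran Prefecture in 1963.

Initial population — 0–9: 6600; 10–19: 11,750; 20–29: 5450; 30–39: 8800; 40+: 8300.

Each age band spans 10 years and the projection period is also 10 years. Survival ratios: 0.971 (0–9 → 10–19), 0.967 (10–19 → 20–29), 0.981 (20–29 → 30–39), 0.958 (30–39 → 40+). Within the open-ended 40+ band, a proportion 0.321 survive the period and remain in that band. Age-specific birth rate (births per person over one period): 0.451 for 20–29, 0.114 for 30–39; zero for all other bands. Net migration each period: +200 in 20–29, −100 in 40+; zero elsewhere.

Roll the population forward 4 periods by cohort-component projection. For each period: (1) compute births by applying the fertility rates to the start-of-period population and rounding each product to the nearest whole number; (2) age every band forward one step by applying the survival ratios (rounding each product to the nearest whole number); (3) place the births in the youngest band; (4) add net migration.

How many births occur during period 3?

— Period 1 —
Births: 5450 × 0.451 = 2458, 8800 × 0.114 = 1003 ⇒ total 3461
10–19: 6600 × 0.971 = 6409
20–29: 11750 × 0.967 = 11362
30–39: 5450 × 0.981 = 5346
40+: 8800 × 0.958 + 8300 × 0.321 = 8430 + 2664 = 11094
Net migration: 20–29 + 200 → 11562; 40+ − 100 → 10994
Giving 3461 / 6409 / 11562 / 5346 / 10994.
— Period 2 —
Births: 11562 × 0.451 = 5214, 5346 × 0.114 = 609 ⇒ total 5823
10–19: 3461 × 0.971 = 3361
20–29: 6409 × 0.967 = 6198
30–39: 11562 × 0.981 = 11342
40+: 5346 × 0.958 + 10994 × 0.321 = 5121 + 3529 = 8650
Net migration: 20–29 + 200 → 6398; 40+ − 100 → 8550
Giving 5823 / 3361 / 6398 / 11342 / 8550.
— Period 3 —
Births: 6398 × 0.451 = 2885, 11342 × 0.114 = 1293 ⇒ total 4178
10–19: 5823 × 0.971 = 5654
20–29: 3361 × 0.967 = 3250
30–39: 6398 × 0.981 = 6276
40+: 11342 × 0.958 + 8550 × 0.321 = 10866 + 2745 = 13611
Net migration: 20–29 + 200 → 3450; 40+ − 100 → 13511
Giving 4178 / 5654 / 3450 / 6276 / 13511.

4178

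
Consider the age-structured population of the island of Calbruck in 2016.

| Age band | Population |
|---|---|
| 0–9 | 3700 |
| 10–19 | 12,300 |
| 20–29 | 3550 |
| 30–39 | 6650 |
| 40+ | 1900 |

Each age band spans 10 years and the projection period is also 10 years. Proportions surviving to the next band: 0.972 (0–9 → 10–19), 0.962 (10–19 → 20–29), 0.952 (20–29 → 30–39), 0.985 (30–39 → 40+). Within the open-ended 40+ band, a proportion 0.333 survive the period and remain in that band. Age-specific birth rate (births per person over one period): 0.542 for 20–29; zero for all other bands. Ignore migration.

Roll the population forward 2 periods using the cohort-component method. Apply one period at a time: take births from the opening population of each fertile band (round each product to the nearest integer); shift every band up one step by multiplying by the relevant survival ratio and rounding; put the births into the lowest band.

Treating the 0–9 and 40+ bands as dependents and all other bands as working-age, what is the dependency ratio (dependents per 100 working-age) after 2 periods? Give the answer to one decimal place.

73.1

Let band 1 be 0–9 through band 5 = 40+.
— Period 1 —
Births: 3550 * 0.542 = 1924
Band 2: 3700 * 0.972 = 3596
Band 3: 12300 * 0.962 = 11833
Band 4: 3550 * 0.952 = 3380
Band 5: 6650 * 0.985 + 1900 * 0.333 = 6550 + 633 = 7183
End of period: [1924, 3596, 11833, 3380, 7183]
— Period 2 —
Births: 11833 * 0.542 = 6413
Band 2: 1924 * 0.972 = 1870
Band 3: 3596 * 0.962 = 3459
Band 4: 11833 * 0.952 = 11265
Band 5: 3380 * 0.985 + 7183 * 0.333 = 3329 + 2392 = 5721
End of period: [6413, 1870, 3459, 11265, 5721]
Dependents (band 0–9 + band 40+) = 6413 + 5721 = 12134; working-age = 16594; ratio = 12134/16594 × 100 = 73.1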